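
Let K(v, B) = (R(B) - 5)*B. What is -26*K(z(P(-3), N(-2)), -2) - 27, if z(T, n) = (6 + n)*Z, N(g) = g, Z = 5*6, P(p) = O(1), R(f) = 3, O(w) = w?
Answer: -131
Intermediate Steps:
P(p) = 1
Z = 30
z(T, n) = 180 + 30*n (z(T, n) = (6 + n)*30 = 180 + 30*n)
K(v, B) = -2*B (K(v, B) = (3 - 5)*B = -2*B)
-26*K(z(P(-3), N(-2)), -2) - 27 = -(-52)*(-2) - 27 = -26*4 - 27 = -104 - 27 = -131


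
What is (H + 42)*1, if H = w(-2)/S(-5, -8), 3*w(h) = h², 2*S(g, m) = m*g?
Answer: 631/15 ≈ 42.067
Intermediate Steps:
S(g, m) = g*m/2 (S(g, m) = (m*g)/2 = (g*m)/2 = g*m/2)
w(h) = h²/3
H = 1/15 (H = ((⅓)*(-2)²)/(((½)*(-5)*(-8))) = ((⅓)*4)/20 = (4/3)*(1/20) = 1/15 ≈ 0.066667)
(H + 42)*1 = (1/15 + 42)*1 = (631/15)*1 = 631/15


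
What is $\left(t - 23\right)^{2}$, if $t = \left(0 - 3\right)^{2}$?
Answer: $196$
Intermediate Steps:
$t = 9$ ($t = \left(-3\right)^{2} = 9$)
$\left(t - 23\right)^{2} = \left(9 - 23\right)^{2} = \left(-14\right)^{2} = 196$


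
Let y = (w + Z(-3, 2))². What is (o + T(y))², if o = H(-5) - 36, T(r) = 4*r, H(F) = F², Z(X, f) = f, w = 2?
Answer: 2809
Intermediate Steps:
y = 16 (y = (2 + 2)² = 4² = 16)
o = -11 (o = (-5)² - 36 = 25 - 36 = -11)
(o + T(y))² = (-11 + 4*16)² = (-11 + 64)² = 53² = 2809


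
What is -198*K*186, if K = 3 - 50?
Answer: 1730916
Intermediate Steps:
K = -47
-198*K*186 = -198*(-47)*186 = 9306*186 = 1730916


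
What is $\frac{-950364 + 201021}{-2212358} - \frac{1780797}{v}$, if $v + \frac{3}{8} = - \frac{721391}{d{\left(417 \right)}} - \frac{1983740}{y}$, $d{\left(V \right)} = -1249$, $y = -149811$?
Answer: $- \frac{5896810532693029082559}{1955367497131987418} \approx -3015.7$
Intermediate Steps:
$v = \frac{883838645071}{1496911512}$ ($v = - \frac{3}{8} - \left(- \frac{1983740}{149811} - \frac{721391}{1249}\right) = - \frac{3}{8} - - \frac{110549998361}{187113939} = - \frac{3}{8} + \left(\frac{721391}{1249} + \frac{1983740}{149811}\right) = - \frac{3}{8} + \frac{110549998361}{187113939} = \frac{883838645071}{1496911512} \approx 590.44$)
$\frac{-950364 + 201021}{-2212358} - \frac{1780797}{v} = \frac{-950364 + 201021}{-2212358} - \frac{1780797}{\frac{883838645071}{1496911512}} = \left(-749343\right) \left(- \frac{1}{2212358}\right) - \frac{2665695529835064}{883838645071} = \frac{749343}{2212358} - \frac{2665695529835064}{883838645071} = - \frac{5896810532693029082559}{1955367497131987418}$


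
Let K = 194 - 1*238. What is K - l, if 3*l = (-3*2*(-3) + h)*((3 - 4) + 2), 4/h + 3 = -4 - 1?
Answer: -299/6 ≈ -49.833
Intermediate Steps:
h = -1/2 (h = 4/(-3 + (-4 - 1)) = 4/(-3 - 5) = 4/(-8) = 4*(-1/8) = -1/2 ≈ -0.50000)
K = -44 (K = 194 - 238 = -44)
l = 35/6 (l = ((-3*2*(-3) - 1/2)*((3 - 4) + 2))/3 = ((-6*(-3) - 1/2)*(-1 + 2))/3 = ((18 - 1/2)*1)/3 = ((35/2)*1)/3 = (1/3)*(35/2) = 35/6 ≈ 5.8333)
K - l = -44 - 1*35/6 = -44 - 35/6 = -299/6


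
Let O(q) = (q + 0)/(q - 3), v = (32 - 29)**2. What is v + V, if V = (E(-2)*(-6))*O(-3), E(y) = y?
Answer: 15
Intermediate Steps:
v = 9 (v = 3**2 = 9)
O(q) = q/(-3 + q)
V = 6 (V = (-2*(-6))*(-3/(-3 - 3)) = 12*(-3/(-6)) = 12*(-3*(-1/6)) = 12*(1/2) = 6)
v + V = 9 + 6 = 15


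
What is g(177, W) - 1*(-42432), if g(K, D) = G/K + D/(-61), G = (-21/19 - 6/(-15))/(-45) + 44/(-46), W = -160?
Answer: 45049227661751/1061615025 ≈ 42435.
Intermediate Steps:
G = -92509/98325 (G = (-21*1/19 - 6*(-1/15))*(-1/45) + 44*(-1/46) = (-21/19 + ⅖)*(-1/45) - 22/23 = -67/95*(-1/45) - 22/23 = 67/4275 - 22/23 = -92509/98325 ≈ -0.94085)
g(K, D) = -92509/(98325*K) - D/61 (g(K, D) = -92509/(98325*K) + D/(-61) = -92509/(98325*K) + D*(-1/61) = -92509/(98325*K) - D/61)
g(177, W) - 1*(-42432) = (-92509/98325/177 - 1/61*(-160)) - 1*(-42432) = (-92509/98325*1/177 + 160/61) + 42432 = (-92509/17403525 + 160/61) + 42432 = 2778920951/1061615025 + 42432 = 45049227661751/1061615025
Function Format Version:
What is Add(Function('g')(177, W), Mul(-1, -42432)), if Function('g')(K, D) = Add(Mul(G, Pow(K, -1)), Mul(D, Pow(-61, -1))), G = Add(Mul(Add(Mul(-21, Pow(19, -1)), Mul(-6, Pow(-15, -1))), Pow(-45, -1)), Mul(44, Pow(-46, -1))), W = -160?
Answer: Rational(45049227661751, 1061615025) ≈ 42435.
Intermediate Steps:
G = Rational(-92509, 98325) (G = Add(Mul(Add(Mul(-21, Rational(1, 19)), Mul(-6, Rational(-1, 15))), Rational(-1, 45)), Mul(44, Rational(-1, 46))) = Add(Mul(Add(Rational(-21, 19), Rational(2, 5)), Rational(-1, 45)), Rational(-22, 23)) = Add(Mul(Rational(-67, 95), Rational(-1, 45)), Rational(-22, 23)) = Add(Rational(67, 4275), Rational(-22, 23)) = Rational(-92509, 98325) ≈ -0.94085)
Function('g')(K, D) = Add(Mul(Rational(-92509, 98325), Pow(K, -1)), Mul(Rational(-1, 61), D)) (Function('g')(K, D) = Add(Mul(Rational(-92509, 98325), Pow(K, -1)), Mul(D, Pow(-61, -1))) = Add(Mul(Rational(-92509, 98325), Pow(K, -1)), Mul(D, Rational(-1, 61))) = Add(Mul(Rational(-92509, 98325), Pow(K, -1)), Mul(Rational(-1, 61), D)))
Add(Function('g')(177, W), Mul(-1, -42432)) = Add(Add(Mul(Rational(-92509, 98325), Pow(177, -1)), Mul(Rational(-1, 61), -160)), Mul(-1, -42432)) = Add(Add(Mul(Rational(-92509, 98325), Rational(1, 177)), Rational(160, 61)), 42432) = Add(Add(Rational(-92509, 17403525), Rational(160, 61)), 42432) = Add(Rational(2778920951, 1061615025), 42432) = Rational(45049227661751, 1061615025)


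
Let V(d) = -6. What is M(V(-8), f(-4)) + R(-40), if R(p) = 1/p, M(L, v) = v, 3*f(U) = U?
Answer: -163/120 ≈ -1.3583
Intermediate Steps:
f(U) = U/3
M(V(-8), f(-4)) + R(-40) = (⅓)*(-4) + 1/(-40) = -4/3 - 1/40 = -163/120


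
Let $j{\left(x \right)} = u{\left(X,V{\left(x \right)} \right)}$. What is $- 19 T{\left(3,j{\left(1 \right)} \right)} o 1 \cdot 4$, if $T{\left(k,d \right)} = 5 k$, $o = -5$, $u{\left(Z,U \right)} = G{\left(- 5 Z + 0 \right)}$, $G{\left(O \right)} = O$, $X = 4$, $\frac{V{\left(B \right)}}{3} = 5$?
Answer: $5700$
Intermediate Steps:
$V{\left(B \right)} = 15$ ($V{\left(B \right)} = 3 \cdot 5 = 15$)
$u{\left(Z,U \right)} = - 5 Z$ ($u{\left(Z,U \right)} = - 5 Z + 0 = - 5 Z$)
$j{\left(x \right)} = -20$ ($j{\left(x \right)} = \left(-5\right) 4 = -20$)
$- 19 T{\left(3,j{\left(1 \right)} \right)} o 1 \cdot 4 = - 19 \cdot 5 \cdot 3 \left(-5\right) 1 \cdot 4 = \left(-19\right) 15 \left(\left(-5\right) 4\right) = \left(-285\right) \left(-20\right) = 5700$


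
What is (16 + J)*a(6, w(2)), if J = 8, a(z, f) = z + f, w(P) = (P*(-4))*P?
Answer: -240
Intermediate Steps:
w(P) = -4*P² (w(P) = (-4*P)*P = -4*P²)
a(z, f) = f + z
(16 + J)*a(6, w(2)) = (16 + 8)*(-4*2² + 6) = 24*(-4*4 + 6) = 24*(-16 + 6) = 24*(-10) = -240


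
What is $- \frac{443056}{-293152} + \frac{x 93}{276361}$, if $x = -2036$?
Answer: $\frac{4183478395}{5063486242} \approx 0.82621$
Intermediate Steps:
$- \frac{443056}{-293152} + \frac{x 93}{276361} = - \frac{443056}{-293152} + \frac{\left(-2036\right) 93}{276361} = \left(-443056\right) \left(- \frac{1}{293152}\right) - \frac{189348}{276361} = \frac{27691}{18322} - \frac{189348}{276361} = \frac{4183478395}{5063486242}$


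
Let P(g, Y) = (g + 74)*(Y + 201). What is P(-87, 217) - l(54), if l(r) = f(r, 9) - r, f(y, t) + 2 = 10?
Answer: -5388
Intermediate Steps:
f(y, t) = 8 (f(y, t) = -2 + 10 = 8)
P(g, Y) = (74 + g)*(201 + Y)
l(r) = 8 - r
P(-87, 217) - l(54) = (14874 + 74*217 + 201*(-87) + 217*(-87)) - (8 - 1*54) = (14874 + 16058 - 17487 - 18879) - (8 - 54) = -5434 - 1*(-46) = -5434 + 46 = -5388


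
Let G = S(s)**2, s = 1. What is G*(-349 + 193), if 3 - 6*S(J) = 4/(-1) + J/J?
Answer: -156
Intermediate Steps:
S(J) = 1 (S(J) = 1/2 - (4/(-1) + J/J)/6 = 1/2 - (4*(-1) + 1)/6 = 1/2 - (-4 + 1)/6 = 1/2 - 1/6*(-3) = 1/2 + 1/2 = 1)
G = 1 (G = 1**2 = 1)
G*(-349 + 193) = 1*(-349 + 193) = 1*(-156) = -156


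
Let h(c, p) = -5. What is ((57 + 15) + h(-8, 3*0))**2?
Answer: 4489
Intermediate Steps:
((57 + 15) + h(-8, 3*0))**2 = ((57 + 15) - 5)**2 = (72 - 5)**2 = 67**2 = 4489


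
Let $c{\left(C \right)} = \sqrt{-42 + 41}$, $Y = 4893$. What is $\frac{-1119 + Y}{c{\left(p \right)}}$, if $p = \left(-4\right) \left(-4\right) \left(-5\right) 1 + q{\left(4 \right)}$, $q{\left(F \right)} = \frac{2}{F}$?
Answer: $- 3774 i \approx - 3774.0 i$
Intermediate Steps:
$p = - \frac{159}{2}$ ($p = \left(-4\right) \left(-4\right) \left(-5\right) 1 + \frac{2}{4} = 16 \left(-5\right) 1 + 2 \cdot \frac{1}{4} = \left(-80\right) 1 + \frac{1}{2} = -80 + \frac{1}{2} = - \frac{159}{2} \approx -79.5$)
$c{\left(C \right)} = i$ ($c{\left(C \right)} = \sqrt{-1} = i$)
$\frac{-1119 + Y}{c{\left(p \right)}} = \frac{-1119 + 4893}{i} = 3774 \left(- i\right) = - 3774 i$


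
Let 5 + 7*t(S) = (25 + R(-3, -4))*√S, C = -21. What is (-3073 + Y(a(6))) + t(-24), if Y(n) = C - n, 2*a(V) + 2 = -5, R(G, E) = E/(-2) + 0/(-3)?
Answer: -43277/14 + 54*I*√6/7 ≈ -3091.2 + 18.896*I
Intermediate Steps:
R(G, E) = -E/2 (R(G, E) = E*(-½) + 0*(-⅓) = -E/2 + 0 = -E/2)
a(V) = -7/2 (a(V) = -1 + (½)*(-5) = -1 - 5/2 = -7/2)
t(S) = -5/7 + 27*√S/7 (t(S) = -5/7 + ((25 - ½*(-4))*√S)/7 = -5/7 + ((25 + 2)*√S)/7 = -5/7 + (27*√S)/7 = -5/7 + 27*√S/7)
Y(n) = -21 - n
(-3073 + Y(a(6))) + t(-24) = (-3073 + (-21 - 1*(-7/2))) + (-5/7 + 27*√(-24)/7) = (-3073 + (-21 + 7/2)) + (-5/7 + 27*(2*I*√6)/7) = (-3073 - 35/2) + (-5/7 + 54*I*√6/7) = -6181/2 + (-5/7 + 54*I*√6/7) = -43277/14 + 54*I*√6/7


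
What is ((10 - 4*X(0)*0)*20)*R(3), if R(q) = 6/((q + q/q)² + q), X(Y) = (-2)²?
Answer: 1200/19 ≈ 63.158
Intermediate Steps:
X(Y) = 4
R(q) = 6/(q + (1 + q)²) (R(q) = 6/((q + 1)² + q) = 6/((1 + q)² + q) = 6/(q + (1 + q)²))
((10 - 4*X(0)*0)*20)*R(3) = ((10 - 4*4*0)*20)*(6/(3 + (1 + 3)²)) = ((10 - 16*0)*20)*(6/(3 + 4²)) = ((10 + 0)*20)*(6/(3 + 16)) = (10*20)*(6/19) = 200*(6*(1/19)) = 200*(6/19) = 1200/19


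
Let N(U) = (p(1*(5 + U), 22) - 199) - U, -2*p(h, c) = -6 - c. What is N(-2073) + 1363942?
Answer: 1365830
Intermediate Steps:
p(h, c) = 3 + c/2 (p(h, c) = -(-6 - c)/2 = 3 + c/2)
N(U) = -185 - U (N(U) = ((3 + (½)*22) - 199) - U = ((3 + 11) - 199) - U = (14 - 199) - U = -185 - U)
N(-2073) + 1363942 = (-185 - 1*(-2073)) + 1363942 = (-185 + 2073) + 1363942 = 1888 + 1363942 = 1365830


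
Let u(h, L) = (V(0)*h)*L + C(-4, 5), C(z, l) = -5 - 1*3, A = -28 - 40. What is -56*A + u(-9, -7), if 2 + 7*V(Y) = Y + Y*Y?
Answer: 3782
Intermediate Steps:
A = -68
C(z, l) = -8 (C(z, l) = -5 - 3 = -8)
V(Y) = -2/7 + Y/7 + Y²/7 (V(Y) = -2/7 + (Y + Y*Y)/7 = -2/7 + (Y + Y²)/7 = -2/7 + (Y/7 + Y²/7) = -2/7 + Y/7 + Y²/7)
u(h, L) = -8 - 2*L*h/7 (u(h, L) = ((-2/7 + (⅐)*0 + (⅐)*0²)*h)*L - 8 = ((-2/7 + 0 + (⅐)*0)*h)*L - 8 = ((-2/7 + 0 + 0)*h)*L - 8 = (-2*h/7)*L - 8 = -2*L*h/7 - 8 = -8 - 2*L*h/7)
-56*A + u(-9, -7) = -56*(-68) + (-8 - 2/7*(-7)*(-9)) = 3808 + (-8 - 18) = 3808 - 26 = 3782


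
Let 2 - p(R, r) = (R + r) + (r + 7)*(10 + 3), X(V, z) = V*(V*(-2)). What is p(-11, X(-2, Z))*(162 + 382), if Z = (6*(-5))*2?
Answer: 18496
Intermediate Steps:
Z = -60 (Z = -30*2 = -60)
X(V, z) = -2*V² (X(V, z) = V*(-2*V) = -2*V²)
p(R, r) = -89 - R - 14*r (p(R, r) = 2 - ((R + r) + (r + 7)*(10 + 3)) = 2 - ((R + r) + (7 + r)*13) = 2 - ((R + r) + (91 + 13*r)) = 2 - (91 + R + 14*r) = 2 + (-91 - R - 14*r) = -89 - R - 14*r)
p(-11, X(-2, Z))*(162 + 382) = (-89 - 1*(-11) - (-28)*(-2)²)*(162 + 382) = (-89 + 11 - (-28)*4)*544 = (-89 + 11 - 14*(-8))*544 = (-89 + 11 + 112)*544 = 34*544 = 18496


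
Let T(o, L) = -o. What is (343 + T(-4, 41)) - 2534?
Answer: -2187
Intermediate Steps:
(343 + T(-4, 41)) - 2534 = (343 - 1*(-4)) - 2534 = (343 + 4) - 2534 = 347 - 2534 = -2187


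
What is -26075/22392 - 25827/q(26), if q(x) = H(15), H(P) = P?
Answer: -192903103/111960 ≈ -1723.0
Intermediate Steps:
q(x) = 15
-26075/22392 - 25827/q(26) = -26075/22392 - 25827/15 = -26075*1/22392 - 25827*1/15 = -26075/22392 - 8609/5 = -192903103/111960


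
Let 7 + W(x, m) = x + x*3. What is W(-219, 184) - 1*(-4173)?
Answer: 3290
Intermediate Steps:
W(x, m) = -7 + 4*x (W(x, m) = -7 + (x + x*3) = -7 + (x + 3*x) = -7 + 4*x)
W(-219, 184) - 1*(-4173) = (-7 + 4*(-219)) - 1*(-4173) = (-7 - 876) + 4173 = -883 + 4173 = 3290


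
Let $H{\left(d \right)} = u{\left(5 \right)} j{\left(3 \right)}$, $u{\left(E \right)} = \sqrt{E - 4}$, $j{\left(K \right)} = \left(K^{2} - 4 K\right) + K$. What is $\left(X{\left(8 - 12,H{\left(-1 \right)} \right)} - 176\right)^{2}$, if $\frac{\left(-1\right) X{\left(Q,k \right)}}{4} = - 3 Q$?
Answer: $50176$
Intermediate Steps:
$j{\left(K \right)} = K^{2} - 3 K$
$u{\left(E \right)} = \sqrt{-4 + E}$
$H{\left(d \right)} = 0$ ($H{\left(d \right)} = \sqrt{-4 + 5} \cdot 3 \left(-3 + 3\right) = \sqrt{1} \cdot 3 \cdot 0 = 1 \cdot 0 = 0$)
$X{\left(Q,k \right)} = 12 Q$ ($X{\left(Q,k \right)} = - 4 \left(- 3 Q\right) = 12 Q$)
$\left(X{\left(8 - 12,H{\left(-1 \right)} \right)} - 176\right)^{2} = \left(12 \left(8 - 12\right) - 176\right)^{2} = \left(12 \left(-4\right) - 176\right)^{2} = \left(-48 - 176\right)^{2} = \left(-224\right)^{2} = 50176$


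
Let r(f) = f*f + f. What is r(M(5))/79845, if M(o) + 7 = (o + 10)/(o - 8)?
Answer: 44/26615 ≈ 0.0016532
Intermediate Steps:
M(o) = -7 + (10 + o)/(-8 + o) (M(o) = -7 + (o + 10)/(o - 8) = -7 + (10 + o)/(-8 + o))
r(f) = f + f² (r(f) = f² + f = f + f²)
r(M(5))/79845 = ((6*(11 - 1*5)/(-8 + 5))*(1 + 6*(11 - 1*5)/(-8 + 5)))/79845 = ((6*(11 - 5)/(-3))*(1 + 6*(11 - 5)/(-3)))*(1/79845) = ((6*(-⅓)*6)*(1 + 6*(-⅓)*6))*(1/79845) = -12*(1 - 12)*(1/79845) = -12*(-11)*(1/79845) = 132*(1/79845) = 44/26615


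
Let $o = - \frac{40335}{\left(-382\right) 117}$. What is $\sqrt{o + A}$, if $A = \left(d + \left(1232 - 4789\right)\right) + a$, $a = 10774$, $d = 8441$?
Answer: $\frac{\sqrt{3475499729442}}{14898} \approx 125.14$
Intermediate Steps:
$o = \frac{13445}{14898}$ ($o = - \frac{40335}{-44694} = \left(-40335\right) \left(- \frac{1}{44694}\right) = \frac{13445}{14898} \approx 0.90247$)
$A = 15658$ ($A = \left(8441 + \left(1232 - 4789\right)\right) + 10774 = \left(8441 - 3557\right) + 10774 = 4884 + 10774 = 15658$)
$\sqrt{o + A} = \sqrt{\frac{13445}{14898} + 15658} = \sqrt{\frac{233286329}{14898}} = \frac{\sqrt{3475499729442}}{14898}$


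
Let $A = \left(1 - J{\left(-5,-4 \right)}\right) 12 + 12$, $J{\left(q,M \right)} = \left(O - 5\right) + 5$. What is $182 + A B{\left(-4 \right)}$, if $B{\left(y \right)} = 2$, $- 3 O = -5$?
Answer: $190$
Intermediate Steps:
$O = \frac{5}{3}$ ($O = \left(- \frac{1}{3}\right) \left(-5\right) = \frac{5}{3} \approx 1.6667$)
$J{\left(q,M \right)} = \frac{5}{3}$ ($J{\left(q,M \right)} = \left(\frac{5}{3} - 5\right) + 5 = - \frac{10}{3} + 5 = \frac{5}{3}$)
$A = 4$ ($A = \left(1 - \frac{5}{3}\right) 12 + 12 = \left(- \frac{2}{3}\right) 12 + 12 = -8 + 12 = 4$)
$182 + A B{\left(-4 \right)} = 182 + 4 \cdot 2 = 182 + 8 = 190$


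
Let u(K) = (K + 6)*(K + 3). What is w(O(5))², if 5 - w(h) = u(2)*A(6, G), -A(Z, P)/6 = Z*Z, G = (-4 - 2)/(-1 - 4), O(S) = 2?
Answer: 74736025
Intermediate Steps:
G = 6/5 (G = -6/(-5) = -6*(-⅕) = 6/5 ≈ 1.2000)
A(Z, P) = -6*Z² (A(Z, P) = -6*Z*Z = -6*Z²)
u(K) = (3 + K)*(6 + K) (u(K) = (6 + K)*(3 + K) = (3 + K)*(6 + K))
w(h) = 8645 (w(h) = 5 - (18 + 2² + 9*2)*(-6*6²) = 5 - (18 + 4 + 18)*(-6*36) = 5 - 40*(-216) = 5 - 1*(-8640) = 5 + 8640 = 8645)
w(O(5))² = 8645² = 74736025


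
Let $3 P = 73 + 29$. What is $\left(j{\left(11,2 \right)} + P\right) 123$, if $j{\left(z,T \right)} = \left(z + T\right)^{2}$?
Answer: $24969$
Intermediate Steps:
$P = 34$ ($P = \frac{73 + 29}{3} = \frac{1}{3} \cdot 102 = 34$)
$j{\left(z,T \right)} = \left(T + z\right)^{2}$
$\left(j{\left(11,2 \right)} + P\right) 123 = \left(\left(2 + 11\right)^{2} + 34\right) 123 = \left(13^{2} + 34\right) 123 = \left(169 + 34\right) 123 = 203 \cdot 123 = 24969$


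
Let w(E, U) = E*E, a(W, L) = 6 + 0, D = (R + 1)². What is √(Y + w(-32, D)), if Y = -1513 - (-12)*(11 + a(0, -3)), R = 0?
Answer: I*√285 ≈ 16.882*I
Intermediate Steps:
D = 1 (D = (0 + 1)² = 1² = 1)
a(W, L) = 6
w(E, U) = E²
Y = -1309 (Y = -1513 - (-12)*(11 + 6) = -1513 - (-12)*17 = -1513 - 1*(-204) = -1513 + 204 = -1309)
√(Y + w(-32, D)) = √(-1309 + (-32)²) = √(-1309 + 1024) = √(-285) = I*√285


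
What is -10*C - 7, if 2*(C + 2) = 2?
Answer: 3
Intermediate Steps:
C = -1 (C = -2 + (½)*2 = -2 + 1 = -1)
-10*C - 7 = -10*(-1) - 7 = 10 - 7 = 3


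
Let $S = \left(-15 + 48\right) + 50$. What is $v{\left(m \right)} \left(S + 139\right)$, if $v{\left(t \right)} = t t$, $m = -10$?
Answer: $22200$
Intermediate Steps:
$S = 83$ ($S = 33 + 50 = 83$)
$v{\left(t \right)} = t^{2}$
$v{\left(m \right)} \left(S + 139\right) = \left(-10\right)^{2} \left(83 + 139\right) = 100 \cdot 222 = 22200$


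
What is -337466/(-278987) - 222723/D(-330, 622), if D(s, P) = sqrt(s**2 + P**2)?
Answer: 337466/278987 - 222723*sqrt(123946)/247892 ≈ -315.10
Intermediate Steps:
D(s, P) = sqrt(P**2 + s**2)
-337466/(-278987) - 222723/D(-330, 622) = -337466/(-278987) - 222723/sqrt(622**2 + (-330)**2) = -337466*(-1/278987) - 222723/sqrt(386884 + 108900) = 337466/278987 - 222723*sqrt(123946)/247892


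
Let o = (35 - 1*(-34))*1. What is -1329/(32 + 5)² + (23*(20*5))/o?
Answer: 132913/4107 ≈ 32.363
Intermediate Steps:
o = 69 (o = (35 + 34)*1 = 69*1 = 69)
-1329/(32 + 5)² + (23*(20*5))/o = -1329/(32 + 5)² + (23*(20*5))/69 = -1329/(37²) + (23*100)*(1/69) = -1329/1369 + 2300*(1/69) = -1329*1/1369 + 100/3 = -1329/1369 + 100/3 = 132913/4107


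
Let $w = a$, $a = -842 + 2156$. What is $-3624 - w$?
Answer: $-4938$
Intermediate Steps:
$a = 1314$
$w = 1314$
$-3624 - w = -3624 - 1314 = -4938$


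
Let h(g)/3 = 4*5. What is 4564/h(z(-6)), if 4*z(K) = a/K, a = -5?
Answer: 1141/15 ≈ 76.067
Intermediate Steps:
z(K) = -5/(4*K) (z(K) = (-5/K)/4 = -5/(4*K))
h(g) = 60 (h(g) = 3*(4*5) = 3*20 = 60)
4564/h(z(-6)) = 4564/60 = 4564*(1/60) = 1141/15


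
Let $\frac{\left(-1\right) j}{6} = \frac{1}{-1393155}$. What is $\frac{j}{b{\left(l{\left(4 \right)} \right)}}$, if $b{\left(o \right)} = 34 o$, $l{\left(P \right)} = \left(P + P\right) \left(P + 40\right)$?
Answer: $\frac{1}{2778879840} \approx 3.5986 \cdot 10^{-10}$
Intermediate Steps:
$j = \frac{2}{464385}$ ($j = - \frac{6}{-1393155} = \left(-6\right) \left(- \frac{1}{1393155}\right) = \frac{2}{464385} \approx 4.3068 \cdot 10^{-6}$)
$l{\left(P \right)} = 2 P \left(40 + P\right)$
$\frac{j}{b{\left(l{\left(4 \right)} \right)}} = \frac{2}{464385 \cdot 34 \cdot 2 \cdot 4 \left(40 + 4\right)} = \frac{2}{464385 \cdot 34 \cdot 2 \cdot 4 \cdot 44} = \frac{2}{464385 \cdot 34 \cdot 352} = \frac{2}{464385 \cdot 11968} = \frac{2}{464385} \cdot \frac{1}{11968} = \frac{1}{2778879840}$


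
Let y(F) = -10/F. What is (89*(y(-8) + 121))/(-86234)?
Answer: -43521/344936 ≈ -0.12617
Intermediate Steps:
(89*(y(-8) + 121))/(-86234) = (89*(-10/(-8) + 121))/(-86234) = (89*(-10*(-⅛) + 121))*(-1/86234) = (89*(5/4 + 121))*(-1/86234) = (89*(489/4))*(-1/86234) = (43521/4)*(-1/86234) = -43521/344936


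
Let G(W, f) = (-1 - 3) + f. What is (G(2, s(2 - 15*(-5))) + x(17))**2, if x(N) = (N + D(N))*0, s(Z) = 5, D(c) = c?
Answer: 1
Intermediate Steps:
G(W, f) = -4 + f
x(N) = 0 (x(N) = (N + N)*0 = (2*N)*0 = 0)
(G(2, s(2 - 15*(-5))) + x(17))**2 = ((-4 + 5) + 0)**2 = (1 + 0)**2 = 1**2 = 1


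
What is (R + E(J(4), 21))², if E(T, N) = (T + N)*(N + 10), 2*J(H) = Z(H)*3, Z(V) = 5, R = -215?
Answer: 1787569/4 ≈ 4.4689e+5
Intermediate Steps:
J(H) = 15/2 (J(H) = (5*3)/2 = (½)*15 = 15/2)
E(T, N) = (10 + N)*(N + T) (E(T, N) = (N + T)*(10 + N) = (10 + N)*(N + T))
(R + E(J(4), 21))² = (-215 + (21² + 10*21 + 10*(15/2) + 21*(15/2)))² = (-215 + (441 + 210 + 75 + 315/2))² = (-215 + 1767/2)² = (1337/2)² = 1787569/4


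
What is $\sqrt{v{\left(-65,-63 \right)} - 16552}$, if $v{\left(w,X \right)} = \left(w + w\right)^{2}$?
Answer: $2 \sqrt{87} \approx 18.655$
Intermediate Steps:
$v{\left(w,X \right)} = 4 w^{2}$ ($v{\left(w,X \right)} = \left(2 w\right)^{2} = 4 w^{2}$)
$\sqrt{v{\left(-65,-63 \right)} - 16552} = \sqrt{4 \left(-65\right)^{2} - 16552} = \sqrt{4 \cdot 4225 - 16552} = \sqrt{16900 - 16552} = \sqrt{348} = 2 \sqrt{87}$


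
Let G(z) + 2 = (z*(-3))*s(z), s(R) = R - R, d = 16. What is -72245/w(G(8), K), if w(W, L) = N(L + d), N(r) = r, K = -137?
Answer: 72245/121 ≈ 597.07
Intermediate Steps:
s(R) = 0
G(z) = -2 (G(z) = -2 + (z*(-3))*0 = -2 - 3*z*0 = -2 + 0 = -2)
w(W, L) = 16 + L (w(W, L) = L + 16 = 16 + L)
-72245/w(G(8), K) = -72245/(16 - 137) = -72245/(-121) = -72245*(-1/121) = 72245/121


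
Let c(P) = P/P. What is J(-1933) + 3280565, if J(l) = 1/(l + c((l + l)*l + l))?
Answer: 6338051579/1932 ≈ 3.2806e+6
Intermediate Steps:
c(P) = 1
J(l) = 1/(1 + l) (J(l) = 1/(l + 1) = 1/(1 + l))
J(-1933) + 3280565 = 1/(1 - 1933) + 3280565 = 1/(-1932) + 3280565 = -1/1932 + 3280565 = 6338051579/1932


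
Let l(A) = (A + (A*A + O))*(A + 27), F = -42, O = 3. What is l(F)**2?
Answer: 669515625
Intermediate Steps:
l(A) = (27 + A)*(3 + A + A**2) (l(A) = (A + (A*A + 3))*(A + 27) = (A + (A**2 + 3))*(27 + A) = (A + (3 + A**2))*(27 + A) = (3 + A + A**2)*(27 + A) = (27 + A)*(3 + A + A**2))
l(F)**2 = (81 + (-42)**3 + 28*(-42)**2 + 30*(-42))**2 = (81 - 74088 + 28*1764 - 1260)**2 = (81 - 74088 + 49392 - 1260)**2 = (-25875)**2 = 669515625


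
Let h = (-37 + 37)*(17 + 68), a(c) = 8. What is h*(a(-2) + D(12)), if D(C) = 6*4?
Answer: 0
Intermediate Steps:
D(C) = 24
h = 0 (h = 0*85 = 0)
h*(a(-2) + D(12)) = 0*(8 + 24) = 0*32 = 0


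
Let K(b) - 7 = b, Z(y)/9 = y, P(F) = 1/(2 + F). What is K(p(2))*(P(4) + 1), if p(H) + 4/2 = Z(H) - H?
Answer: 49/2 ≈ 24.500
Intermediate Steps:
Z(y) = 9*y
p(H) = -2 + 8*H (p(H) = -2 + (9*H - H) = -2 + 8*H)
K(b) = 7 + b
K(p(2))*(P(4) + 1) = (7 + (-2 + 8*2))*(1/(2 + 4) + 1) = (7 + (-2 + 16))*(1/6 + 1) = (7 + 14)*(⅙ + 1) = 21*(7/6) = 49/2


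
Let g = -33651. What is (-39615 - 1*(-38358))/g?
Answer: 419/11217 ≈ 0.037354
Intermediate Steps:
(-39615 - 1*(-38358))/g = (-39615 - 1*(-38358))/(-33651) = (-39615 + 38358)*(-1/33651) = -1257*(-1/33651) = 419/11217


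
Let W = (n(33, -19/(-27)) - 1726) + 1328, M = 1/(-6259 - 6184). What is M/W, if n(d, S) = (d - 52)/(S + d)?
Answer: 910/4512988999 ≈ 2.0164e-7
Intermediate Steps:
n(d, S) = (-52 + d)/(S + d)
M = -1/12443 (M = 1/(-12443) = -1/12443 ≈ -8.0367e-5)
W = -362693/910 (W = ((-52 + 33)/(-19/(-27) + 33) - 1726) + 1328 = (-19/(-19*(-1/27) + 33) - 1726) + 1328 = (-19/(19/27 + 33) - 1726) + 1328 = (-19/(910/27) - 1726) + 1328 = ((27/910)*(-19) - 1726) + 1328 = (-513/910 - 1726) + 1328 = -1571173/910 + 1328 = -362693/910 ≈ -398.56)
M/W = -1/(12443*(-362693/910)) = -1/12443*(-910/362693) = 910/4512988999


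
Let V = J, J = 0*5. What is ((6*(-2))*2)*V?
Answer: 0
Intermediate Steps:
J = 0
V = 0
((6*(-2))*2)*V = ((6*(-2))*2)*0 = -12*2*0 = -24*0 = 0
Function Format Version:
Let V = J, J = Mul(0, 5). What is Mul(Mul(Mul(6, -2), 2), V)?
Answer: 0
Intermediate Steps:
J = 0
V = 0
Mul(Mul(Mul(6, -2), 2), V) = Mul(Mul(Mul(6, -2), 2), 0) = Mul(Mul(-12, 2), 0) = Mul(-24, 0) = 0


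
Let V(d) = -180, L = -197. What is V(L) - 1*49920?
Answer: -50100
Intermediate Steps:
V(L) - 1*49920 = -180 - 1*49920 = -180 - 49920 = -50100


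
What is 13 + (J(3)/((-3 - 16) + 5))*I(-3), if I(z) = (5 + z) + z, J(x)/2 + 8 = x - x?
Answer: 83/7 ≈ 11.857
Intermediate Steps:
J(x) = -16 (J(x) = -16 + 2*(x - x) = -16 + 2*0 = -16 + 0 = -16)
I(z) = 5 + 2*z
13 + (J(3)/((-3 - 16) + 5))*I(-3) = 13 + (-16/((-3 - 16) + 5))*(5 + 2*(-3)) = 13 + (-16/(-19 + 5))*(5 - 6) = 13 - 16/(-14)*(-1) = 13 - 16*(-1/14)*(-1) = 13 + (8/7)*(-1) = 13 - 8/7 = 83/7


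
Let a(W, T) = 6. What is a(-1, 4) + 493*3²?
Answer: 4443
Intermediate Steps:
a(-1, 4) + 493*3² = 6 + 493*3² = 6 + 493*9 = 6 + 4437 = 4443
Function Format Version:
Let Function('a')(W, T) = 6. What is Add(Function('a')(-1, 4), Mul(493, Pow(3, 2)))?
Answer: 4443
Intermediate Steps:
Add(Function('a')(-1, 4), Mul(493, Pow(3, 2))) = Add(6, Mul(493, Pow(3, 2))) = Add(6, Mul(493, 9)) = Add(6, 4437) = 4443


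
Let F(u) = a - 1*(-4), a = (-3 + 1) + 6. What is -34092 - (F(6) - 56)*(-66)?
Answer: -37260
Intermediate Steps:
a = 4 (a = -2 + 6 = 4)
F(u) = 8 (F(u) = 4 - 1*(-4) = 4 + 4 = 8)
-34092 - (F(6) - 56)*(-66) = -34092 - (8 - 56)*(-66) = -34092 - (-48)*(-66) = -34092 - 1*3168 = -34092 - 3168 = -37260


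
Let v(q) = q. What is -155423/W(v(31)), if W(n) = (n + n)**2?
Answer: -155423/3844 ≈ -40.433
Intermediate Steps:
W(n) = 4*n**2 (W(n) = (2*n)**2 = 4*n**2)
-155423/W(v(31)) = -155423/(4*31**2) = -155423/(4*961) = -155423/3844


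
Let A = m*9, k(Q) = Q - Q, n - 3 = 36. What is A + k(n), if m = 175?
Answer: 1575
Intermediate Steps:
n = 39 (n = 3 + 36 = 39)
k(Q) = 0
A = 1575 (A = 175*9 = 1575)
A + k(n) = 1575 + 0 = 1575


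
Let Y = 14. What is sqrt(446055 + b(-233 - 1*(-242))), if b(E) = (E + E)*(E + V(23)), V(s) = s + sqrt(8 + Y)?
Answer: sqrt(446631 + 18*sqrt(22)) ≈ 668.37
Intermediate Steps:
V(s) = s + sqrt(22) (V(s) = s + sqrt(8 + 14) = s + sqrt(22))
b(E) = 2*E*(23 + E + sqrt(22)) (b(E) = (E + E)*(E + (23 + sqrt(22))) = (2*E)*(23 + E + sqrt(22)) = 2*E*(23 + E + sqrt(22)))
sqrt(446055 + b(-233 - 1*(-242))) = sqrt(446055 + 2*(-233 - 1*(-242))*(23 + (-233 - 1*(-242)) + sqrt(22))) = sqrt(446055 + 2*(-233 + 242)*(23 + (-233 + 242) + sqrt(22))) = sqrt(446055 + 2*9*(23 + 9 + sqrt(22))) = sqrt(446055 + 2*9*(32 + sqrt(22))) = sqrt(446055 + (576 + 18*sqrt(22))) = sqrt(446631 + 18*sqrt(22))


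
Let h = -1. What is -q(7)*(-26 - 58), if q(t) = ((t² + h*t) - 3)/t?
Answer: 468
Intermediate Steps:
q(t) = (-3 + t² - t)/t (q(t) = ((t² - t) - 3)/t = (-3 + t² - t)/t)
-q(7)*(-26 - 58) = -(-1 + 7 - 3/7)*(-26 - 58) = -(-1 + 7 - 3*⅐)*(-84) = -(-1 + 7 - 3/7)*(-84) = -39*(-84)/7 = -1*(-468) = 468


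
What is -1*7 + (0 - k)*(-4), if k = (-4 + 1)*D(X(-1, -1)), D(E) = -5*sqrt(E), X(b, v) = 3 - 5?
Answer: -7 + 60*I*sqrt(2) ≈ -7.0 + 84.853*I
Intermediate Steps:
X(b, v) = -2
k = 15*I*sqrt(2) (k = (-4 + 1)*(-5*I*sqrt(2)) = -(-15)*I*sqrt(2) = 15*I*sqrt(2) ≈ 21.213*I)
-1*7 + (0 - k)*(-4) = -1*7 + (0 - 15*I*sqrt(2))*(-4) = -7 + (0 - 15*I*sqrt(2))*(-4) = -7 - 15*I*sqrt(2)*(-4) = -7 + 60*I*sqrt(2)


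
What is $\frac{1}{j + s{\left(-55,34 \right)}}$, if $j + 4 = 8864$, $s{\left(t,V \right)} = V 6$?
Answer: $\frac{1}{9064} \approx 0.00011033$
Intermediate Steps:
$s{\left(t,V \right)} = 6 V$
$j = 8860$ ($j = -4 + 8864 = 8860$)
$\frac{1}{j + s{\left(-55,34 \right)}} = \frac{1}{8860 + 6 \cdot 34} = \frac{1}{8860 + 204} = \frac{1}{9064}$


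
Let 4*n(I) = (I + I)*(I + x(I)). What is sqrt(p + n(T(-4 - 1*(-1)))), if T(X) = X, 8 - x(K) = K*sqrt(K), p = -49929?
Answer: 3*sqrt(-22194 - 2*I*sqrt(3))/2 ≈ 0.01744 - 223.46*I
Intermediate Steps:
x(K) = 8 - K**(3/2) (x(K) = 8 - K*sqrt(K) = 8 - K**(3/2))
n(I) = I*(8 + I - I**(3/2))/2 (n(I) = ((I + I)*(I + (8 - I**(3/2))))/4 = ((2*I)*(8 + I - I**(3/2)))/4 = (2*I*(8 + I - I**(3/2)))/4 = I*(8 + I - I**(3/2))/2)
sqrt(p + n(T(-4 - 1*(-1)))) = sqrt(-49929 + (-4 - 1*(-1))*(8 + (-4 - 1*(-1)) - (-4 - 1*(-1))**(3/2))/2) = sqrt(-49929 + (-4 + 1)*(8 + (-4 + 1) - (-4 + 1)**(3/2))/2) = sqrt(-49929 + (1/2)*(-3)*(8 - 3 - (-3)**(3/2))) = sqrt(-49929 + (1/2)*(-3)*(8 - 3 - (-3)*I*sqrt(3))) = sqrt(-49929 + (1/2)*(-3)*(8 - 3 + 3*I*sqrt(3))) = sqrt(-49929 + (1/2)*(-3)*(5 + 3*I*sqrt(3))) = sqrt(-49929 + (-15/2 - 9*I*sqrt(3)/2)) = sqrt(-99873/2 - 9*I*sqrt(3)/2)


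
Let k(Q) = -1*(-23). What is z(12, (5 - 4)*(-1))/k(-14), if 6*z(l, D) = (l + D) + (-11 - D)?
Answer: 1/138 ≈ 0.0072464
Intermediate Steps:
k(Q) = 23
z(l, D) = -11/6 + l/6 (z(l, D) = ((l + D) + (-11 - D))/6 = ((D + l) + (-11 - D))/6 = (-11 + l)/6 = -11/6 + l/6)
z(12, (5 - 4)*(-1))/k(-14) = (-11/6 + (1/6)*12)/23 = (-11/6 + 2)*(1/23) = (1/6)*(1/23) = 1/138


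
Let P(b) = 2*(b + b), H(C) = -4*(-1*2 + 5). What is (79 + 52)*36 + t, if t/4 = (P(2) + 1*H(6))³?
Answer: 4460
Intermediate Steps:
H(C) = -12 (H(C) = -4*(-2 + 5) = -4*3 = -12)
P(b) = 4*b (P(b) = 2*(2*b) = 4*b)
t = -256 (t = 4*(4*2 + 1*(-12))³ = 4*(8 - 12)³ = 4*(-4)³ = 4*(-64) = -256)
(79 + 52)*36 + t = (79 + 52)*36 - 256 = 131*36 - 256 = 4716 - 256 = 4460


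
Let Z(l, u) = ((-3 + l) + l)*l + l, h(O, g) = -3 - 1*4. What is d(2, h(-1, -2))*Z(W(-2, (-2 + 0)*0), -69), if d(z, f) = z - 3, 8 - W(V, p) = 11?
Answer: -24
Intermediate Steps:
W(V, p) = -3 (W(V, p) = 8 - 1*11 = 8 - 11 = -3)
h(O, g) = -7 (h(O, g) = -3 - 4 = -7)
d(z, f) = -3 + z
Z(l, u) = l + l*(-3 + 2*l) (Z(l, u) = (-3 + 2*l)*l + l = l*(-3 + 2*l) + l = l + l*(-3 + 2*l))
d(2, h(-1, -2))*Z(W(-2, (-2 + 0)*0), -69) = (-3 + 2)*(2*(-3)*(-1 - 3)) = -2*(-3)*(-4) = -1*24 = -24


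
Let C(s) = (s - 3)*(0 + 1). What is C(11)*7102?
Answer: 56816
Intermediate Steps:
C(s) = -3 + s (C(s) = (-3 + s)*1 = -3 + s)
C(11)*7102 = (-3 + 11)*7102 = 8*7102 = 56816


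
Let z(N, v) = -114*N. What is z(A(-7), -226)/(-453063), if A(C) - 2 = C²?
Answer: 1938/151021 ≈ 0.012833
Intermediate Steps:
A(C) = 2 + C²
z(A(-7), -226)/(-453063) = -114*(2 + (-7)²)/(-453063) = -114*(2 + 49)*(-1/453063) = -114*51*(-1/453063) = -5814*(-1/453063) = 1938/151021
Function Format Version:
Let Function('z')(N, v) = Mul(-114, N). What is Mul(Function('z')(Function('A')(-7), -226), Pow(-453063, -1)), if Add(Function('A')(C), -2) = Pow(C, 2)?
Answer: Rational(1938, 151021) ≈ 0.012833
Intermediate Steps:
Function('A')(C) = Add(2, Pow(C, 2))
Mul(Function('z')(Function('A')(-7), -226), Pow(-453063, -1)) = Mul(Mul(-114, Add(2, Pow(-7, 2))), Pow(-453063, -1)) = Mul(Mul(-114, Add(2, 49)), Rational(-1, 453063)) = Mul(Mul(-114, 51), Rational(-1, 453063)) = Mul(-5814, Rational(-1, 453063)) = Rational(1938, 151021)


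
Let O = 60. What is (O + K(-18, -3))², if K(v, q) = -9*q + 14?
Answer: 10201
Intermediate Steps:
K(v, q) = 14 - 9*q
(O + K(-18, -3))² = (60 + (14 - 9*(-3)))² = (60 + (14 + 27))² = (60 + 41)² = 101² = 10201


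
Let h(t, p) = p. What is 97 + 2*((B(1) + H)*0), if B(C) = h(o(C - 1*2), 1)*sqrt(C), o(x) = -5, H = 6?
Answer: 97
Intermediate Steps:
B(C) = sqrt(C) (B(C) = 1*sqrt(C) = sqrt(C))
97 + 2*((B(1) + H)*0) = 97 + 2*((sqrt(1) + 6)*0) = 97 + 2*((1 + 6)*0) = 97 + 2*(7*0) = 97 + 2*0 = 97 + 0 = 97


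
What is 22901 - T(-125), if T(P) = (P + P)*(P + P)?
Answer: -39599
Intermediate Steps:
T(P) = 4*P² (T(P) = (2*P)*(2*P) = 4*P²)
22901 - T(-125) = 22901 - 4*(-125)² = 22901 - 4*15625 = 22901 - 1*62500 = 22901 - 62500 = -39599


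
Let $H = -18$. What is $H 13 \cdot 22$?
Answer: $-5148$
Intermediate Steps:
$H 13 \cdot 22 = \left(-18\right) 13 \cdot 22 = \left(-234\right) 22 = -5148$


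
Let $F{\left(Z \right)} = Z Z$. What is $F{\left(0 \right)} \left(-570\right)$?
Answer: $0$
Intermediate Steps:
$F{\left(Z \right)} = Z^{2}$
$F{\left(0 \right)} \left(-570\right) = 0^{2} \left(-570\right) = 0 \left(-570\right) = 0$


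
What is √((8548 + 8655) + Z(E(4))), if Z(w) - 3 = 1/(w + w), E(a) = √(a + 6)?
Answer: √(1720600 + 5*√10)/10 ≈ 131.17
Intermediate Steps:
E(a) = √(6 + a)
Z(w) = 3 + 1/(2*w) (Z(w) = 3 + 1/(w + w) = 3 + 1/(2*w))
√((8548 + 8655) + Z(E(4))) = √((8548 + 8655) + (3 + 1/(2*(√(6 + 4))))) = √(17203 + (3 + 1/(2*(√10)))) = √(17203 + (3 + (√10/10)/2)) = √(17203 + (3 + √10/20)) = √(17206 + √10/20)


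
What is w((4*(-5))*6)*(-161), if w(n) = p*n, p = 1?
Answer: 19320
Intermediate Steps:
w(n) = n (w(n) = 1*n = n)
w((4*(-5))*6)*(-161) = ((4*(-5))*6)*(-161) = -20*6*(-161) = -120*(-161) = 19320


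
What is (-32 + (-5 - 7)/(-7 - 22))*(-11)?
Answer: 10076/29 ≈ 347.45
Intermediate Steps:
(-32 + (-5 - 7)/(-7 - 22))*(-11) = (-32 - 12/(-29))*(-11) = (-32 - 12*(-1/29))*(-11) = (-32 + 12/29)*(-11) = -916/29*(-11) = 10076/29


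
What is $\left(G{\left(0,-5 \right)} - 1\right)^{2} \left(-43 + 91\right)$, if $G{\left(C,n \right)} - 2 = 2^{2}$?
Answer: $1200$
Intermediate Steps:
$G{\left(C,n \right)} = 6$ ($G{\left(C,n \right)} = 2 + 2^{2} = 2 + 4 = 6$)
$\left(G{\left(0,-5 \right)} - 1\right)^{2} \left(-43 + 91\right) = \left(6 - 1\right)^{2} \left(-43 + 91\right) = 5^{2} \cdot 48 = 25 \cdot 48 = 1200$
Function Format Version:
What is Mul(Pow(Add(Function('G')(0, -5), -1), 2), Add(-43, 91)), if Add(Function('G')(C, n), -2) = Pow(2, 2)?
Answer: 1200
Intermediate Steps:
Function('G')(C, n) = 6 (Function('G')(C, n) = Add(2, Pow(2, 2)) = Add(2, 4) = 6)
Mul(Pow(Add(Function('G')(0, -5), -1), 2), Add(-43, 91)) = Mul(Pow(Add(6, -1), 2), Add(-43, 91)) = Mul(Pow(5, 2), 48) = Mul(25, 48) = 1200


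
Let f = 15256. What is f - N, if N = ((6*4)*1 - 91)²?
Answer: 10767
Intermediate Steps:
N = 4489 (N = (24*1 - 91)² = (24 - 91)² = (-67)² = 4489)
f - N = 15256 - 1*4489 = 15256 - 4489 = 10767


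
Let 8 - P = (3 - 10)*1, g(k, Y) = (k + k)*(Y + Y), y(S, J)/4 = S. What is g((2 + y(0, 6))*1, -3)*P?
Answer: -360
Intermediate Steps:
y(S, J) = 4*S
g(k, Y) = 4*Y*k (g(k, Y) = (2*k)*(2*Y) = 4*Y*k)
P = 15 (P = 8 - (3 - 10) = 8 - (-7) = 8 - 1*(-7) = 8 + 7 = 15)
g((2 + y(0, 6))*1, -3)*P = (4*(-3)*((2 + 4*0)*1))*15 = (4*(-3)*((2 + 0)*1))*15 = (4*(-3)*(2*1))*15 = (4*(-3)*2)*15 = -24*15 = -360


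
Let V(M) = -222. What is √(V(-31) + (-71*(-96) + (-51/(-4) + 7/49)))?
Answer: √1294951/14 ≈ 81.283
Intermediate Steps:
√(V(-31) + (-71*(-96) + (-51/(-4) + 7/49))) = √(-222 + (-71*(-96) + (-51/(-4) + 7/49))) = √(-222 + (6816 + (-51*(-¼) + 7*(1/49)))) = √(-222 + (6816 + (51/4 + ⅐))) = √(-222 + (6816 + 361/28)) = √(-222 + 191209/28) = √(184993/28) = √1294951/14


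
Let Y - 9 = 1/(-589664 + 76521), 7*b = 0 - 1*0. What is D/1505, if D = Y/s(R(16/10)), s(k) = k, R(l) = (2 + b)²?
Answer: 53701/35920010 ≈ 0.0014950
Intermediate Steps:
b = 0 (b = (0 - 1*0)/7 = (0 + 0)/7 = (⅐)*0 = 0)
R(l) = 4 (R(l) = (2 + 0)² = 2² = 4)
Y = 4618286/513143 (Y = 9 + 1/(-589664 + 76521) = 9 + 1/(-513143) = 9 - 1/513143 = 4618286/513143 ≈ 9.0000)
D = 2309143/1026286 (D = (4618286/513143)/4 = (4618286/513143)*(¼) = 2309143/1026286 ≈ 2.2500)
D/1505 = (2309143/1026286)/1505 = (2309143/1026286)*(1/1505) = 53701/35920010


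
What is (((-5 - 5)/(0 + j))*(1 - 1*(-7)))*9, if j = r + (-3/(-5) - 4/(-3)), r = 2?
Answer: -10800/59 ≈ -183.05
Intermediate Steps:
j = 59/15 (j = 2 + (-3/(-5) - 4/(-3)) = 2 + (-3*(-1/5) - 4*(-1/3)) = 2 + (3/5 + 4/3) = 2 + 29/15 = 59/15 ≈ 3.9333)
(((-5 - 5)/(0 + j))*(1 - 1*(-7)))*9 = (((-5 - 5)/(0 + 59/15))*(1 - 1*(-7)))*9 = ((-10/59/15)*(1 + 7))*9 = (-10*15/59*8)*9 = -150/59*8*9 = -1200/59*9 = -10800/59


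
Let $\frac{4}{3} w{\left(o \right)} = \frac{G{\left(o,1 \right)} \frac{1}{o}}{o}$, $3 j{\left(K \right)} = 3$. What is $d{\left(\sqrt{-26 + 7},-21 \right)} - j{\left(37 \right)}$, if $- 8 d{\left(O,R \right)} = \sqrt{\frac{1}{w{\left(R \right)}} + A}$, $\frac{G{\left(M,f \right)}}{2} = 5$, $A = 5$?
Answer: $-1 - \frac{\sqrt{1595}}{40} \approx -1.9984$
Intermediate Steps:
$G{\left(M,f \right)} = 10$ ($G{\left(M,f \right)} = 2 \cdot 5 = 10$)
$j{\left(K \right)} = 1$ ($j{\left(K \right)} = \frac{1}{3} \cdot 3 = 1$)
$w{\left(o \right)} = \frac{15}{2 o^{2}}$ ($w{\left(o \right)} = \frac{3 \frac{10 \frac{1}{o}}{o}}{4} = \frac{3 \frac{10}{o^{2}}}{4} = \frac{15}{2 o^{2}}$)
$d{\left(O,R \right)} = - \frac{\sqrt{5 + \frac{2 R^{2}}{15}}}{8}$ ($d{\left(O,R \right)} = - \frac{\sqrt{\frac{1}{\frac{15}{2} \frac{1}{R^{2}}} + 5}}{8} = - \frac{\sqrt{\frac{2 R^{2}}{15} + 5}}{8} = - \frac{\sqrt{5 + \frac{2 R^{2}}{15}}}{8}$)
$d{\left(\sqrt{-26 + 7},-21 \right)} - j{\left(37 \right)} = - \frac{\sqrt{1125 + 30 \left(-21\right)^{2}}}{120} - 1 = - \frac{\sqrt{1125 + 30 \cdot 441}}{120} - 1 = - \frac{\sqrt{1125 + 13230}}{120} - 1 = - \frac{\sqrt{14355}}{120} - 1 = - \frac{3 \sqrt{1595}}{120} - 1 = - \frac{\sqrt{1595}}{40} - 1 = -1 - \frac{\sqrt{1595}}{40}$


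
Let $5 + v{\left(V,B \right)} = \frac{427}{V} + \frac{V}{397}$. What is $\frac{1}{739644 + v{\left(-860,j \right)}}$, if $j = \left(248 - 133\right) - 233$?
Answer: $\frac{341420}{252526638261} \approx 1.352 \cdot 10^{-6}$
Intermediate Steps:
$j = -118$ ($j = \left(248 - 133\right) - 233 = 115 - 233 = -118$)
$v{\left(V,B \right)} = -5 + \frac{427}{V} + \frac{V}{397}$ ($v{\left(V,B \right)} = -5 + \left(\frac{427}{V} + \frac{V}{397}\right) = -5 + \frac{427}{V} + \frac{V}{397}$)
$\frac{1}{739644 + v{\left(-860,j \right)}} = \frac{1}{739644 + \left(-5 + \frac{427}{-860} + \frac{1}{397} \left(-860\right)\right)} = \frac{1}{739644 - \frac{2616219}{341420}} = \frac{1}{\frac{252526638261}{341420}} = \frac{341420}{252526638261}$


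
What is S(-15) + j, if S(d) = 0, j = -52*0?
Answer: 0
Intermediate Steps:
j = 0
S(-15) + j = 0 + 0 = 0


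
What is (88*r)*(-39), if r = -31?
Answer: 106392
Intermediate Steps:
(88*r)*(-39) = (88*(-31))*(-39) = -2728*(-39) = 106392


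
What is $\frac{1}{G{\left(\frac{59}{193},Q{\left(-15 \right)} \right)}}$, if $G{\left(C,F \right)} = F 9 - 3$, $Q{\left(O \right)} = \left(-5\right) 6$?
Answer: $- \frac{1}{273} \approx -0.003663$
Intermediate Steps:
$Q{\left(O \right)} = -30$
$G{\left(C,F \right)} = -3 + 9 F$ ($G{\left(C,F \right)} = 9 F - 3 = -3 + 9 F$)
$\frac{1}{G{\left(\frac{59}{193},Q{\left(-15 \right)} \right)}} = \frac{1}{-3 + 9 \left(-30\right)} = \frac{1}{-3 - 270} = \frac{1}{-273} = - \frac{1}{273}$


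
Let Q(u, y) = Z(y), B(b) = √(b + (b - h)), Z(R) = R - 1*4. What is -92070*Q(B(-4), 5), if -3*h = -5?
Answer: -92070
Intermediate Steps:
h = 5/3 (h = -⅓*(-5) = 5/3 ≈ 1.6667)
Z(R) = -4 + R (Z(R) = R - 4 = -4 + R)
B(b) = √(-5/3 + 2*b) (B(b) = √(b + (b - 1*5/3)) = √(b + (b - 5/3)) = √(b + (-5/3 + b)) = √(-5/3 + 2*b))
Q(u, y) = -4 + y
-92070*Q(B(-4), 5) = -92070*(-4 + 5) = -92070*1 = -92070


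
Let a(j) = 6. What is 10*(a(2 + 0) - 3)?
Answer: 30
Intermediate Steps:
10*(a(2 + 0) - 3) = 10*(6 - 3) = 10*3 = 30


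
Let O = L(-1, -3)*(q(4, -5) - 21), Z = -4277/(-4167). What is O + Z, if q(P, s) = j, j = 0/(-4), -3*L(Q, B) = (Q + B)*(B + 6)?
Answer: -345751/4167 ≈ -82.974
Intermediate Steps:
L(Q, B) = -(6 + B)*(B + Q)/3 (L(Q, B) = -(Q + B)*(B + 6)/3 = -(B + Q)*(6 + B)/3 = -(6 + B)*(B + Q)/3)
j = 0 (j = 0*(-¼) = 0)
q(P, s) = 0
Z = 4277/4167 (Z = -4277*(-1/4167) = 4277/4167 ≈ 1.0264)
O = -84 (O = (-2*(-3) - 2*(-1) - ⅓*(-3)² - ⅓*(-3)*(-1))*(0 - 21) = (6 + 2 - ⅓*9 - 1)*(-21) = (6 + 2 - 3 - 1)*(-21) = 4*(-21) = -84)
O + Z = -84 + 4277/4167 = -345751/4167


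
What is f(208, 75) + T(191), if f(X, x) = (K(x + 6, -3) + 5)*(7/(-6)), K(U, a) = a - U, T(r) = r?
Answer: 1699/6 ≈ 283.17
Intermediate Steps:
f(X, x) = 14/3 + 7*x/6 (f(X, x) = ((-3 - (x + 6)) + 5)*(7/(-6)) = ((-3 - (6 + x)) + 5)*(7*(-1/6)) = ((-3 + (-6 - x)) + 5)*(-7/6) = ((-9 - x) + 5)*(-7/6) = (-4 - x)*(-7/6) = 14/3 + 7*x/6)
f(208, 75) + T(191) = (14/3 + (7/6)*75) + 191 = (14/3 + 175/2) + 191 = 553/6 + 191 = 1699/6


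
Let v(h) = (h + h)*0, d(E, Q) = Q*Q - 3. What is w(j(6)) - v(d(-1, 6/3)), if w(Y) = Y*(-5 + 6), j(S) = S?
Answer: 6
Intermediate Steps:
d(E, Q) = -3 + Q² (d(E, Q) = Q² - 3 = -3 + Q²)
v(h) = 0 (v(h) = (2*h)*0 = 0)
w(Y) = Y (w(Y) = Y*1 = Y)
w(j(6)) - v(d(-1, 6/3)) = 6 - 1*0 = 6 + 0 = 6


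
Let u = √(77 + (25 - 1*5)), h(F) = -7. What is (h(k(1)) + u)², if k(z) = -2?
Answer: (7 - √97)² ≈ 8.1160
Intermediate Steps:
u = √97 (u = √(77 + (25 - 5)) = √(77 + 20) = √97 ≈ 9.8489)
(h(k(1)) + u)² = (-7 + √97)²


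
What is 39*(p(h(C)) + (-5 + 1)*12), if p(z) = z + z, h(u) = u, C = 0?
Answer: -1872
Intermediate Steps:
p(z) = 2*z
39*(p(h(C)) + (-5 + 1)*12) = 39*(2*0 + (-5 + 1)*12) = 39*(0 - 4*12) = 39*(0 - 48) = 39*(-48) = -1872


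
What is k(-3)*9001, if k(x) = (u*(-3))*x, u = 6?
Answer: 486054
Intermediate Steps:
k(x) = -18*x (k(x) = (6*(-3))*x = -18*x)
k(-3)*9001 = -18*(-3)*9001 = 54*9001 = 486054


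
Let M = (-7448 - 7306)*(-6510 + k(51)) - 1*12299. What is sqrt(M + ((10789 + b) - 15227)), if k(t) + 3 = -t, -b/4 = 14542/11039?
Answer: sqrt(11799476302362847)/11039 ≈ 9840.2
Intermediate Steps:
b = -58168/11039 ≈ -5.2693
k(t) = -3 - t
M = 96832957 (M = (-7448 - 7306)*(-6510 + (-3 - 1*51)) - 1*12299 = -14754*(-6510 + (-3 - 51)) - 12299 = -14754*(-6510 - 54) - 12299 = -14754*(-6564) - 12299 = 96845256 - 12299 = 96832957)
sqrt(M + ((10789 + b) - 15227)) = sqrt(96832957 + ((10789 - 58168/11039) - 15227)) = sqrt(96832957 + (119041603/11039 - 15227)) = sqrt(96832957 - 49049250/11039) = sqrt(1068889963073/11039) = sqrt(11799476302362847)/11039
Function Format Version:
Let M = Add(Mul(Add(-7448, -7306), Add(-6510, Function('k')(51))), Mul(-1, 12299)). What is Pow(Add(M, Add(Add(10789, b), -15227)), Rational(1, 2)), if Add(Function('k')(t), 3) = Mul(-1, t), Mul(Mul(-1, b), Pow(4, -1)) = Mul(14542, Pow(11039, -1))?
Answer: Mul(Rational(1, 11039), Pow(11799476302362847, Rational(1, 2))) ≈ 9840.2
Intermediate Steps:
b = Rational(-58168, 11039) (b = Mul(-4, Mul(14542, Pow(11039, -1))) = Mul(-4, Mul(14542, Rational(1, 11039))) = Mul(-4, Rational(14542, 11039)) = Rational(-58168, 11039) ≈ -5.2693)
Function('k')(t) = Add(-3, Mul(-1, t))
M = 96832957 (M = Add(Mul(Add(-7448, -7306), Add(-6510, Add(-3, Mul(-1, 51)))), Mul(-1, 12299)) = Add(Mul(-14754, Add(-6510, Add(-3, -51))), -12299) = Add(Mul(-14754, Add(-6510, -54)), -12299) = Add(Mul(-14754, -6564), -12299) = Add(96845256, -12299) = 96832957)
Pow(Add(M, Add(Add(10789, b), -15227)), Rational(1, 2)) = Pow(Add(96832957, Add(Add(10789, Rational(-58168, 11039)), -15227)), Rational(1, 2)) = Pow(Add(96832957, Add(Rational(119041603, 11039), -15227)), Rational(1, 2)) = Pow(Add(96832957, Rational(-49049250, 11039)), Rational(1, 2)) = Pow(Rational(1068889963073, 11039), Rational(1, 2)) = Mul(Rational(1, 11039), Pow(11799476302362847, Rational(1, 2)))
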